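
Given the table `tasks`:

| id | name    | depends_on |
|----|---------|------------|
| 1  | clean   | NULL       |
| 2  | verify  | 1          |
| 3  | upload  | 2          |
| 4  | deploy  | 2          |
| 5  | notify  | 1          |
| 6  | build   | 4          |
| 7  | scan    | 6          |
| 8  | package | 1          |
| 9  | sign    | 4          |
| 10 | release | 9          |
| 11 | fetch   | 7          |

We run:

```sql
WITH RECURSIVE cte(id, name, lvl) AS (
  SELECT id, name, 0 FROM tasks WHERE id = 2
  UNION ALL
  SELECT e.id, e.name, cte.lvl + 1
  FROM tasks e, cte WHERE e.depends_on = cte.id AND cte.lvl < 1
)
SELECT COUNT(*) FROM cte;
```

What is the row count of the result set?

Base: id=2 (verify) at lvl 0.
Iteration 1: rows with depends_on in {2} -> upload (id 3, lvl 1), deploy (id 4, lvl 1).
Iteration 2: lvl < 1 fails for all current rows; recursion stops.
Total rows emitted: 3.

3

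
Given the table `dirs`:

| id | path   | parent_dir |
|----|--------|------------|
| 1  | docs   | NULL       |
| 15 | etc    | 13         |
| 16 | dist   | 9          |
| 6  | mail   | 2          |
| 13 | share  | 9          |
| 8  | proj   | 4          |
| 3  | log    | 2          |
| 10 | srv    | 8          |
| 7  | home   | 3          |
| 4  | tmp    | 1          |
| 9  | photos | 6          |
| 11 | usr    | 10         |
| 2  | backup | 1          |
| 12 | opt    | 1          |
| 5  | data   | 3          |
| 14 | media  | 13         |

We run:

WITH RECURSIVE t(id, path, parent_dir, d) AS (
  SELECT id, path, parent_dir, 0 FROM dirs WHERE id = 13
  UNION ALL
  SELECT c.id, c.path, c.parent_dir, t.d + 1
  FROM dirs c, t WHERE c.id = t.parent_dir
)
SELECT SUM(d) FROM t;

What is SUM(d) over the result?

10

Base: id=13 (share), parent_dir=9, d 0.
Iteration 1: join on id=9 -> photos (id 9, parent_dir=6, d 1).
Iteration 2: join on id=6 -> mail (id 6, parent_dir=2, d 2).
Iteration 3: join on id=2 -> backup (id 2, parent_dir=1, d 3).
Iteration 4: join on id=1 -> docs (id 1, parent_dir=NULL, d 4).
Iteration 5: parent_dir is NULL; no match; recursion stops.
SUM(d) = 0 + 1 + 2 + 3 + 4 = 10.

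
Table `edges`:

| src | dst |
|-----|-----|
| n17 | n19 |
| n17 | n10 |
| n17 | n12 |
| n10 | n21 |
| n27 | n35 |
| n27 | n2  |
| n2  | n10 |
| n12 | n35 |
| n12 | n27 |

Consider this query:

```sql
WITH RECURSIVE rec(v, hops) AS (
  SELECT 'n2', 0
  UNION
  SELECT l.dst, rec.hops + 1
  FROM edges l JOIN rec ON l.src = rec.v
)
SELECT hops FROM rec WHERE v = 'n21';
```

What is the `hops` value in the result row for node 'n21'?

Base: (n2, hops=0).
Iteration 1: edges from {n2} -> (n10, hops=1).
Iteration 2: edges from {n10} -> (n21, hops=2).
Iteration 3: no outgoing edges from {n21}; recursion stops.

2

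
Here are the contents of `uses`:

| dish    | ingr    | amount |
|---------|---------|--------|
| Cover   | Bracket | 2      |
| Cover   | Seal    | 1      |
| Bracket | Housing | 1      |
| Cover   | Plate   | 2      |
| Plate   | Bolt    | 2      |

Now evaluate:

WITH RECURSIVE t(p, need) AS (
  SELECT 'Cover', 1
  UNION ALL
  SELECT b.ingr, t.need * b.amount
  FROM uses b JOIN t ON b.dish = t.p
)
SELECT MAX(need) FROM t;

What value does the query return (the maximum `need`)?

4

Base: (Cover, need=1).
Iteration 1: components of {Cover} -> Bracket = 1*2 = 2, Plate = 1*2 = 2, Seal = 1*1 = 1.
Iteration 2: components of {Bracket,Plate,Seal} -> Bolt = 2*2 = 4, Housing = 2*1 = 2.
Iteration 3: no further components; recursion stops.
need values: 1, 2, 1, 2, 2, 4; the maximum is 4.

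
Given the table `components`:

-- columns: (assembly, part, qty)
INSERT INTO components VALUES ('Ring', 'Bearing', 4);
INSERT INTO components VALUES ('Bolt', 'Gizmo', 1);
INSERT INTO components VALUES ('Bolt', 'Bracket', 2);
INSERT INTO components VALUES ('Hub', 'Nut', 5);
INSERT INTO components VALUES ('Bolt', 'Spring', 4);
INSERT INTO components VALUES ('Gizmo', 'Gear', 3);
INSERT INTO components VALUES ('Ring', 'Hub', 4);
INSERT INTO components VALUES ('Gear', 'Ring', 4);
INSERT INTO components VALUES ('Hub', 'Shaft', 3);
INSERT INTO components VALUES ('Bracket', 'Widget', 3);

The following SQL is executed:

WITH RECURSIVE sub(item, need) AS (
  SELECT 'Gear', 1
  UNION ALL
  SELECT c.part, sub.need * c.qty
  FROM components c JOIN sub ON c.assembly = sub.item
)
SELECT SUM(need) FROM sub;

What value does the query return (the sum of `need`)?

Base: (Gear, need=1).
Iteration 1: components of {Gear} -> Ring = 1*4 = 4.
Iteration 2: components of {Ring} -> Bearing = 4*4 = 16, Hub = 4*4 = 16.
Iteration 3: components of {Bearing,Hub} -> Nut = 16*5 = 80, Shaft = 16*3 = 48.
Iteration 4: no further components; recursion stops.
SUM(need) = 1 + 4 + 16 + 16 + 48 + 80 = 165.

165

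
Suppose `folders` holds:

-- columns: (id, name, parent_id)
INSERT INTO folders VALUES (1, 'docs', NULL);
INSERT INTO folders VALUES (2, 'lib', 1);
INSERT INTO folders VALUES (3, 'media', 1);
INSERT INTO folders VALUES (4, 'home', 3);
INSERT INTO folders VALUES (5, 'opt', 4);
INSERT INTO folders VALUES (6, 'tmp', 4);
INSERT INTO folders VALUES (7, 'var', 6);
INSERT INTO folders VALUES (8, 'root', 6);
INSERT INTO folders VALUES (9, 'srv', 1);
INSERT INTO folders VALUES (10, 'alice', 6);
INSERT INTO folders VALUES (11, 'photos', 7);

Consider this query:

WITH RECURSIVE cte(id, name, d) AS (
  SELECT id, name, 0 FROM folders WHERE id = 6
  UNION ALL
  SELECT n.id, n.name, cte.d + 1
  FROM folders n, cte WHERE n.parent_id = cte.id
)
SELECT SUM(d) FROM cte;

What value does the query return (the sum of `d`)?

5

Base: id=6 (tmp) at d 0.
Iteration 1: rows with parent_id in {6} -> var (id 7, d 1), root (id 8, d 1), alice (id 10, d 1).
Iteration 2: rows with parent_id in {7,8,10} -> photos (id 11, d 2).
Iteration 3: no rows with parent_id in {11}; recursion stops.
SUM(d) = 0 + 1 + 1 + 1 + 2 = 5.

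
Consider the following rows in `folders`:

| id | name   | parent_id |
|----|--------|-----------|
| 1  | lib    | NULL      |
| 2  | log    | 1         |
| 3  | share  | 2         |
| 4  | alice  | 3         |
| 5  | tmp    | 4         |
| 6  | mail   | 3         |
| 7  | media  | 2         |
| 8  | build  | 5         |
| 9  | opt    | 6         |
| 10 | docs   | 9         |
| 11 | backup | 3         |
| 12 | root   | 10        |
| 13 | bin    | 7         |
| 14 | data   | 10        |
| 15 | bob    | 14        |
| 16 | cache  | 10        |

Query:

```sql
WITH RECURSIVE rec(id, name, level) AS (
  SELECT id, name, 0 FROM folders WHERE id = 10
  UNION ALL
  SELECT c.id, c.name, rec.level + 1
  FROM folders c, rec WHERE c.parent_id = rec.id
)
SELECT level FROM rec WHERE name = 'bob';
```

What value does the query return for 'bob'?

2

Base: id=10 (docs) at level 0.
Iteration 1: rows with parent_id in {10} -> root (id 12, level 1), data (id 14, level 1), cache (id 16, level 1).
Iteration 2: rows with parent_id in {12,14,16} -> bob (id 15, level 2).
Iteration 3: no rows with parent_id in {15}; recursion stops.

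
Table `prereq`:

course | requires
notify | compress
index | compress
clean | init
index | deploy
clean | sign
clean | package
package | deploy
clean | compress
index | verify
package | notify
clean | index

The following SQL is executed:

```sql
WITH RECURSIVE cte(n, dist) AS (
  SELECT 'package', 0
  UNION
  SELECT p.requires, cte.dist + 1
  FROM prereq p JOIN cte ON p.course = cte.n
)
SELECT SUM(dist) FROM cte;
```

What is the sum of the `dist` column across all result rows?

Base: (package, dist=0).
Iteration 1: edges from {package} -> (deploy, dist=1), (notify, dist=1).
Iteration 2: edges from {deploy,notify} -> (compress, dist=2).
Iteration 3: no outgoing edges from {compress}; recursion stops.
SUM(dist) = 0 + 1 + 1 + 2 = 4.

4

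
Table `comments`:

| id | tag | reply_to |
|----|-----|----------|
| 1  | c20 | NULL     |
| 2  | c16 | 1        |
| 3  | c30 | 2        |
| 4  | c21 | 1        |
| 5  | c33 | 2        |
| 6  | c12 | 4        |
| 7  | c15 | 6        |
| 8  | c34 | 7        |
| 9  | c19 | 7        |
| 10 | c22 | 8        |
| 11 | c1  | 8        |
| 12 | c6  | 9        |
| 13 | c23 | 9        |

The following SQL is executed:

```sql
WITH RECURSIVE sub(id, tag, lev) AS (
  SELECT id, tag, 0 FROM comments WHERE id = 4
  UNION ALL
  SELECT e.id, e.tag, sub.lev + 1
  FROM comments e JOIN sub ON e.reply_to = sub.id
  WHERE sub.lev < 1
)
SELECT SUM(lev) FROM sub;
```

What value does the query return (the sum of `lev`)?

Base: id=4 (c21) at lev 0.
Iteration 1: rows with reply_to in {4} -> c12 (id 6, lev 1).
Iteration 2: lev < 1 fails for all current rows; recursion stops.
SUM(lev) = 0 + 1 = 1.

1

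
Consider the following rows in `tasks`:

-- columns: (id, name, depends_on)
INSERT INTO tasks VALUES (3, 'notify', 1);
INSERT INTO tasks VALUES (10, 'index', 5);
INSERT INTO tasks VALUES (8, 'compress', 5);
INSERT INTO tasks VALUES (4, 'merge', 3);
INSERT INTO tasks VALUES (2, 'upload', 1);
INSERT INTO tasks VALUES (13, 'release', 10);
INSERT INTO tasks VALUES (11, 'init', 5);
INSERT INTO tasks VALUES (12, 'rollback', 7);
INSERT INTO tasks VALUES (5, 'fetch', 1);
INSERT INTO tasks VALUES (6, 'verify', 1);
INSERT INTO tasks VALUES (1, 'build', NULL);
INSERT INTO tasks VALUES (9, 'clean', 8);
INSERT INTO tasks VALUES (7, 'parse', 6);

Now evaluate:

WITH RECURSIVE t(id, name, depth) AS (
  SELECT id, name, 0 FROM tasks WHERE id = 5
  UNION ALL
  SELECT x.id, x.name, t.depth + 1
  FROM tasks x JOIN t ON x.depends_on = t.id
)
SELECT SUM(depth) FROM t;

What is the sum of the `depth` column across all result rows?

Base: id=5 (fetch) at depth 0.
Iteration 1: rows with depends_on in {5} -> compress (id 8, depth 1), index (id 10, depth 1), init (id 11, depth 1).
Iteration 2: rows with depends_on in {8,10,11} -> clean (id 9, depth 2), release (id 13, depth 2).
Iteration 3: no rows with depends_on in {9,13}; recursion stops.
SUM(depth) = 0 + 1 + 1 + 1 + 2 + 2 = 7.

7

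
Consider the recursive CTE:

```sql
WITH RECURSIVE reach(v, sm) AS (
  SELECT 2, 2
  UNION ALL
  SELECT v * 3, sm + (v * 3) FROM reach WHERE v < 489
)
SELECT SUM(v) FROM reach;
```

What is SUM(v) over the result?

Base: v=2, sm=2.
Iteration 1: 2 < 489 holds -> v = 2 * 3 = 6, sm = 2 + 6 = 8.
Iteration 2: 6 < 489 holds -> v = 6 * 3 = 18, sm = 8 + 18 = 26.
Iteration 3: 18 < 489 holds -> v = 18 * 3 = 54, sm = 26 + 54 = 80.
Iteration 4: 54 < 489 holds -> v = 54 * 3 = 162, sm = 80 + 162 = 242.
Iteration 5: 162 < 489 holds -> v = 162 * 3 = 486, sm = 242 + 486 = 728.
Iteration 6: 486 < 489 holds -> v = 486 * 3 = 1458, sm = 728 + 1458 = 2186.
Iteration 7: 1458 < 489 fails; recursion stops.
SUM(v) = 2 + 6 + 18 + 54 + 162 + 486 + 1458 = 2186.

2186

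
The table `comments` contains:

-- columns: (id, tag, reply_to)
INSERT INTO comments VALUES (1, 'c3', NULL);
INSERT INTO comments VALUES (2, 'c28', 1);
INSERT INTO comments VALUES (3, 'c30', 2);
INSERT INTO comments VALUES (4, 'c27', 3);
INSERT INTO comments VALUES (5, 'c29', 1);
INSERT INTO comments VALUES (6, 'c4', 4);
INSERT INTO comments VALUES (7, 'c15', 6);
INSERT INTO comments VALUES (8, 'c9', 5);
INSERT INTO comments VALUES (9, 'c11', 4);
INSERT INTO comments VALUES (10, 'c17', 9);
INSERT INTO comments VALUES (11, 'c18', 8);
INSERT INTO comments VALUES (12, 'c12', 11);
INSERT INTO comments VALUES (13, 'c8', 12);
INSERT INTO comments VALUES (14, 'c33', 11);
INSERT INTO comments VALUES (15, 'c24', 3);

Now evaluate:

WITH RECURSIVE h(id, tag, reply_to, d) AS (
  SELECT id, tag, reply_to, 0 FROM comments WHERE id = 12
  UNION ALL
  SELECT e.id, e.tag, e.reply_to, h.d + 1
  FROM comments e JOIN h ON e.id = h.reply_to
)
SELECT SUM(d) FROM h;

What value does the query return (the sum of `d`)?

10

Base: id=12 (c12), reply_to=11, d 0.
Iteration 1: join on id=11 -> c18 (id 11, reply_to=8, d 1).
Iteration 2: join on id=8 -> c9 (id 8, reply_to=5, d 2).
Iteration 3: join on id=5 -> c29 (id 5, reply_to=1, d 3).
Iteration 4: join on id=1 -> c3 (id 1, reply_to=NULL, d 4).
Iteration 5: reply_to is NULL; no match; recursion stops.
SUM(d) = 0 + 1 + 2 + 3 + 4 = 10.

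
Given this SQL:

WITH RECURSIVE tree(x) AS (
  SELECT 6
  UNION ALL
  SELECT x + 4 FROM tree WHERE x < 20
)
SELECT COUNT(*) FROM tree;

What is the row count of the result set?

Base: x=6.
Iteration 1: 6 < 20 holds -> x = 6 + 4 = 10.
Iteration 2: 10 < 20 holds -> x = 10 + 4 = 14.
Iteration 3: 14 < 20 holds -> x = 14 + 4 = 18.
Iteration 4: 18 < 20 holds -> x = 18 + 4 = 22.
Iteration 5: 22 < 20 fails; recursion stops.
Total rows emitted: 5.

5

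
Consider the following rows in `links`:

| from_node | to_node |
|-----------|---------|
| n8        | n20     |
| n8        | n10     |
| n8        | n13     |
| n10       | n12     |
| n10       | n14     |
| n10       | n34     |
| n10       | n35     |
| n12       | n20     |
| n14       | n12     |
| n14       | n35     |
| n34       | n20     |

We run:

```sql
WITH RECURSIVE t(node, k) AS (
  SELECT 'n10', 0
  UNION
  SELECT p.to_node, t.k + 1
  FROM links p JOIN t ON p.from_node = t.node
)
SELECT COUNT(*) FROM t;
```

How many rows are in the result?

9

Base: (n10, k=0).
Iteration 1: edges from {n10} -> (n12, k=1), (n14, k=1), (n34, k=1), (n35, k=1).
Iteration 2: edges from {n12,n14,n34,n35} -> (n12, k=2), (n20, k=2), (n35, k=2). [UNION drops 1 duplicate row(s)]
Iteration 3: edges from {n12,n20,n35} -> (n20, k=3).
Iteration 4: no outgoing edges from {n20}; recursion stops.
Total rows emitted: 9.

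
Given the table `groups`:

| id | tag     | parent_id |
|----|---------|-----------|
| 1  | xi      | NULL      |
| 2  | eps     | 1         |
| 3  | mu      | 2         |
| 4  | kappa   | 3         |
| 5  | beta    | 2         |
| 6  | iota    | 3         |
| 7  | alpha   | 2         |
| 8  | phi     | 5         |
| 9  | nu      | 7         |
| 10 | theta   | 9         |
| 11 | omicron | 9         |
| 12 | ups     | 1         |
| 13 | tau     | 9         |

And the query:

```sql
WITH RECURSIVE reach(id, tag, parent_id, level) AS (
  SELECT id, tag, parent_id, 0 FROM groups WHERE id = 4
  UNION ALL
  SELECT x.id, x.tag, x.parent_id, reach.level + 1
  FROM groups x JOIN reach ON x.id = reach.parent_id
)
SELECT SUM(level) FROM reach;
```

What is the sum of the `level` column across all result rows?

Base: id=4 (kappa), parent_id=3, level 0.
Iteration 1: join on id=3 -> mu (id 3, parent_id=2, level 1).
Iteration 2: join on id=2 -> eps (id 2, parent_id=1, level 2).
Iteration 3: join on id=1 -> xi (id 1, parent_id=NULL, level 3).
Iteration 4: parent_id is NULL; no match; recursion stops.
SUM(level) = 0 + 1 + 2 + 3 = 6.

6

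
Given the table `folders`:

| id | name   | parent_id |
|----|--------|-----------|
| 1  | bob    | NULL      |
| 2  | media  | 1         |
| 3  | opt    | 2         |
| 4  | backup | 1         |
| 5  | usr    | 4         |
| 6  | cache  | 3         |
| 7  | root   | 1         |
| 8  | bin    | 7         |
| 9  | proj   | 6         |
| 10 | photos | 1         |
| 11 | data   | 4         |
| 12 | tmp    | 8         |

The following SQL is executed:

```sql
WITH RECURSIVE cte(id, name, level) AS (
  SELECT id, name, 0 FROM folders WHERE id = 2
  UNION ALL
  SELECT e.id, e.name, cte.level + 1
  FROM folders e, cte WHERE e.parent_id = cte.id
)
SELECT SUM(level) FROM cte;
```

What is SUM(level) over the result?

6

Base: id=2 (media) at level 0.
Iteration 1: rows with parent_id in {2} -> opt (id 3, level 1).
Iteration 2: rows with parent_id in {3} -> cache (id 6, level 2).
Iteration 3: rows with parent_id in {6} -> proj (id 9, level 3).
Iteration 4: no rows with parent_id in {9}; recursion stops.
SUM(level) = 0 + 1 + 2 + 3 = 6.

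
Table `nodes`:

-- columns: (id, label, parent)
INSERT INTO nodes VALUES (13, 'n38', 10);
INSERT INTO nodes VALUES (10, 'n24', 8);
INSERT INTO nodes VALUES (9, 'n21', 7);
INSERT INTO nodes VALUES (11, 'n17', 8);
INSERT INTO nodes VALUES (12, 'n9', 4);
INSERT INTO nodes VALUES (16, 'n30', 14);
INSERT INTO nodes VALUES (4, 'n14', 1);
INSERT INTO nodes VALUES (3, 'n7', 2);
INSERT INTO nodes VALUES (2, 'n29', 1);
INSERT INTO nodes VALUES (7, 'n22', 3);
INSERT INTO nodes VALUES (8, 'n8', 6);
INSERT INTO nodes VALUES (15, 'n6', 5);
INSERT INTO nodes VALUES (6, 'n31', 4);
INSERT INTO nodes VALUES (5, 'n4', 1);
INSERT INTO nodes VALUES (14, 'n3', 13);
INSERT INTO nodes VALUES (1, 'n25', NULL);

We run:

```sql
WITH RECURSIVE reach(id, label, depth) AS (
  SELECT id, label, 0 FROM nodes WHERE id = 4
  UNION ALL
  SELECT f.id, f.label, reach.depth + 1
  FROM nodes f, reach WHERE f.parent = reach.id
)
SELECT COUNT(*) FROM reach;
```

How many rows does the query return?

Base: id=4 (n14) at depth 0.
Iteration 1: rows with parent in {4} -> n31 (id 6, depth 1), n9 (id 12, depth 1).
Iteration 2: rows with parent in {6,12} -> n8 (id 8, depth 2).
Iteration 3: rows with parent in {8} -> n24 (id 10, depth 3), n17 (id 11, depth 3).
Iteration 4: rows with parent in {10,11} -> n38 (id 13, depth 4).
Iteration 5: rows with parent in {13} -> n3 (id 14, depth 5).
Iteration 6: rows with parent in {14} -> n30 (id 16, depth 6).
Iteration 7: no rows with parent in {16}; recursion stops.
Total rows emitted: 9.

9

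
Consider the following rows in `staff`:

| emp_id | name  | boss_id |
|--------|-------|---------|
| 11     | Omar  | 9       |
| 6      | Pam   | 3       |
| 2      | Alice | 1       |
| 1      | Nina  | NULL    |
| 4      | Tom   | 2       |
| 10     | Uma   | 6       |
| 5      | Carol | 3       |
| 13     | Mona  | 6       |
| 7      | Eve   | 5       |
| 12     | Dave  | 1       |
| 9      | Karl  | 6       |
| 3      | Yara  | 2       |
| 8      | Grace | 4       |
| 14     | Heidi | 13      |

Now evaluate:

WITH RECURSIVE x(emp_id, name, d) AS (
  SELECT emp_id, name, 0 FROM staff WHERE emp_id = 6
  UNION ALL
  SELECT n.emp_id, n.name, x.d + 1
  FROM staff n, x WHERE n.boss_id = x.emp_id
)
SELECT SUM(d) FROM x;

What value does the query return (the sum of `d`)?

Base: emp_id=6 (Pam) at d 0.
Iteration 1: rows with boss_id in {6} -> Karl (id 9, d 1), Uma (id 10, d 1), Mona (id 13, d 1).
Iteration 2: rows with boss_id in {9,10,13} -> Omar (id 11, d 2), Heidi (id 14, d 2).
Iteration 3: no rows with boss_id in {11,14}; recursion stops.
SUM(d) = 0 + 1 + 1 + 1 + 2 + 2 = 7.

7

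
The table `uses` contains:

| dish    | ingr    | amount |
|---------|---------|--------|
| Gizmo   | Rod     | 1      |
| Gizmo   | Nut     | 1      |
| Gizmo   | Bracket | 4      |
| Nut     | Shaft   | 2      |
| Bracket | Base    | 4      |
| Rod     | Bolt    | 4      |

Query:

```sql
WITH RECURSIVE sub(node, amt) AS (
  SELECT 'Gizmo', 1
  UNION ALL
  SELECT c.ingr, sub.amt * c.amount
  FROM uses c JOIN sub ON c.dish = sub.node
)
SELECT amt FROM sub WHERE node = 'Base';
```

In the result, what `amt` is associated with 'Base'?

16

Base: (Gizmo, amt=1).
Iteration 1: components of {Gizmo} -> Bracket = 1*4 = 4, Nut = 1*1 = 1, Rod = 1*1 = 1.
Iteration 2: components of {Bracket,Nut,Rod} -> Base = 4*4 = 16, Bolt = 1*4 = 4, Shaft = 1*2 = 2.
Iteration 3: no further components; recursion stops.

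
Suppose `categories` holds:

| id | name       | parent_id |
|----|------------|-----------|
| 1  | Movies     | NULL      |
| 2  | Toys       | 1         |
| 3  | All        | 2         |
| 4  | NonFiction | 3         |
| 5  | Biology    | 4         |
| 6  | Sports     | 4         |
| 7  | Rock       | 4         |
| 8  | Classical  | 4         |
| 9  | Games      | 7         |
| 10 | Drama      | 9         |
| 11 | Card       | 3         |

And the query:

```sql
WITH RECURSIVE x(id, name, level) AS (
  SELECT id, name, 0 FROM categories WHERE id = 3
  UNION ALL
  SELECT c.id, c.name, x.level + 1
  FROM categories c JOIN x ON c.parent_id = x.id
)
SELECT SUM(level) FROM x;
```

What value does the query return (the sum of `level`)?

Base: id=3 (All) at level 0.
Iteration 1: rows with parent_id in {3} -> NonFiction (id 4, level 1), Card (id 11, level 1).
Iteration 2: rows with parent_id in {4,11} -> Biology (id 5, level 2), Sports (id 6, level 2), Rock (id 7, level 2), Classical (id 8, level 2).
Iteration 3: rows with parent_id in {5,6,7,8} -> Games (id 9, level 3).
Iteration 4: rows with parent_id in {9} -> Drama (id 10, level 4).
Iteration 5: no rows with parent_id in {10}; recursion stops.
SUM(level) = 0 + 1 + 1 + 2 + 2 + 2 + 2 + 3 + 4 = 17.

17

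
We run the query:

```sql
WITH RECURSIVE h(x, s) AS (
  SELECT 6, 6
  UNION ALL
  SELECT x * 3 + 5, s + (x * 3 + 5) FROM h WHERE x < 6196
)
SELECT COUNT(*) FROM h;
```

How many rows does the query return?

Base: x=6, s=6.
Iteration 1: 6 < 6196 holds -> x = 6 * 3 + 5 = 23, s = 6 + 23 = 29.
Iteration 2: 23 < 6196 holds -> x = 23 * 3 + 5 = 74, s = 29 + 74 = 103.
Iteration 3: 74 < 6196 holds -> x = 74 * 3 + 5 = 227, s = 103 + 227 = 330.
Iteration 4: 227 < 6196 holds -> x = 227 * 3 + 5 = 686, s = 330 + 686 = 1016.
Iteration 5: 686 < 6196 holds -> x = 686 * 3 + 5 = 2063, s = 1016 + 2063 = 3079.
Iteration 6: 2063 < 6196 holds -> x = 2063 * 3 + 5 = 6194, s = 3079 + 6194 = 9273.
Iteration 7: 6194 < 6196 holds -> x = 6194 * 3 + 5 = 18587, s = 9273 + 18587 = 27860.
Iteration 8: 18587 < 6196 fails; recursion stops.
Total rows emitted: 8.

8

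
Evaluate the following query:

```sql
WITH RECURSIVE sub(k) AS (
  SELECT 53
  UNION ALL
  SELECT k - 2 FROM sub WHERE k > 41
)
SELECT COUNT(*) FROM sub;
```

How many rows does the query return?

7

Base: k=53.
Iteration 1: 53 > 41 holds -> k = 53 - 2 = 51.
Iteration 2: 51 > 41 holds -> k = 51 - 2 = 49.
Iteration 3: 49 > 41 holds -> k = 49 - 2 = 47.
Iteration 4: 47 > 41 holds -> k = 47 - 2 = 45.
Iteration 5: 45 > 41 holds -> k = 45 - 2 = 43.
Iteration 6: 43 > 41 holds -> k = 43 - 2 = 41.
Iteration 7: 41 > 41 fails; recursion stops.
Total rows emitted: 7.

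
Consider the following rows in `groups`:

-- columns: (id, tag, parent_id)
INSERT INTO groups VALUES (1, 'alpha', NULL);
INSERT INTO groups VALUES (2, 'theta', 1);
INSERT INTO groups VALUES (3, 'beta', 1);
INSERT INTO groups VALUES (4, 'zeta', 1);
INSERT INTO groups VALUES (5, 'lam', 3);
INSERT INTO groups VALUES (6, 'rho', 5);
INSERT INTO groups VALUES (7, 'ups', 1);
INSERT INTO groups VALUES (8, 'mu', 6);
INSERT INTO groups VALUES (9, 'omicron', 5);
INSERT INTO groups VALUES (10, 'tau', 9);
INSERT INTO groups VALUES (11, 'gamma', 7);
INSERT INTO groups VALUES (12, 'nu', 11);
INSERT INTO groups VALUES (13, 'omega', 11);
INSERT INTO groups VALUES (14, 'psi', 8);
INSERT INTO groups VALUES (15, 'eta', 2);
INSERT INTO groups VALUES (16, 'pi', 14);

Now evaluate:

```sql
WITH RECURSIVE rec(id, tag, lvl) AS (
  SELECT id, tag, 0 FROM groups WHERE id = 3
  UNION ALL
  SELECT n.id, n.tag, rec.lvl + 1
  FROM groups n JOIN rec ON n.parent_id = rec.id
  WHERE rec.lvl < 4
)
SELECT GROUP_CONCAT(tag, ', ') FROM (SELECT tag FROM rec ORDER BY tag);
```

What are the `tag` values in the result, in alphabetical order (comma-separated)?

beta, lam, mu, omicron, psi, rho, tau

Base: id=3 (beta) at lvl 0.
Iteration 1: rows with parent_id in {3} -> lam (id 5, lvl 1).
Iteration 2: rows with parent_id in {5} -> rho (id 6, lvl 2), omicron (id 9, lvl 2).
Iteration 3: rows with parent_id in {6,9} -> mu (id 8, lvl 3), tau (id 10, lvl 3).
Iteration 4: rows with parent_id in {8,10} -> psi (id 14, lvl 4).
Iteration 5: lvl < 4 fails for all current rows; recursion stops.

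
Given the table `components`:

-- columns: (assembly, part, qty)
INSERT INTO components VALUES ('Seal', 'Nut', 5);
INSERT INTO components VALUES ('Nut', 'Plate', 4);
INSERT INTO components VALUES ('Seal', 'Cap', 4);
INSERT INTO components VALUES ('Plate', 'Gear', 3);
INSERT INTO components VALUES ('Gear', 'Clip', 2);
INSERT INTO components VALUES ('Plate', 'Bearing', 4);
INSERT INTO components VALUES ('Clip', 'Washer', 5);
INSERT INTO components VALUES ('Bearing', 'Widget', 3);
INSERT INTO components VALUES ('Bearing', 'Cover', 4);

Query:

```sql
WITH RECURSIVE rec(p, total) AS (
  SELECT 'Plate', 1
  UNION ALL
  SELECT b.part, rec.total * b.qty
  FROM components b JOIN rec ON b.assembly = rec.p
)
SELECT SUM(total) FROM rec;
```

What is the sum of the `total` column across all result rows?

72

Base: (Plate, total=1).
Iteration 1: components of {Plate} -> Bearing = 1*4 = 4, Gear = 1*3 = 3.
Iteration 2: components of {Bearing,Gear} -> Clip = 3*2 = 6, Cover = 4*4 = 16, Widget = 4*3 = 12.
Iteration 3: components of {Clip,Cover,Widget} -> Washer = 6*5 = 30.
Iteration 4: no further components; recursion stops.
SUM(total) = 1 + 3 + 4 + 6 + 12 + 16 + 30 = 72.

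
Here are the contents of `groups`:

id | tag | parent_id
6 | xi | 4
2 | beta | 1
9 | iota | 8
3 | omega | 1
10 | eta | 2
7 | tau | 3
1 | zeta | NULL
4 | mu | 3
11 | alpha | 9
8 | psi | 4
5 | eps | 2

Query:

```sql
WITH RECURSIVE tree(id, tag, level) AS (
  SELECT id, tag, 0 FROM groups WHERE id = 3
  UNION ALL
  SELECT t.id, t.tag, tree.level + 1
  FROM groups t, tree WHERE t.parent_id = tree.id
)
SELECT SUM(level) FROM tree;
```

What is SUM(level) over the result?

Base: id=3 (omega) at level 0.
Iteration 1: rows with parent_id in {3} -> mu (id 4, level 1), tau (id 7, level 1).
Iteration 2: rows with parent_id in {4,7} -> xi (id 6, level 2), psi (id 8, level 2).
Iteration 3: rows with parent_id in {6,8} -> iota (id 9, level 3).
Iteration 4: rows with parent_id in {9} -> alpha (id 11, level 4).
Iteration 5: no rows with parent_id in {11}; recursion stops.
SUM(level) = 0 + 1 + 1 + 2 + 2 + 3 + 4 = 13.

13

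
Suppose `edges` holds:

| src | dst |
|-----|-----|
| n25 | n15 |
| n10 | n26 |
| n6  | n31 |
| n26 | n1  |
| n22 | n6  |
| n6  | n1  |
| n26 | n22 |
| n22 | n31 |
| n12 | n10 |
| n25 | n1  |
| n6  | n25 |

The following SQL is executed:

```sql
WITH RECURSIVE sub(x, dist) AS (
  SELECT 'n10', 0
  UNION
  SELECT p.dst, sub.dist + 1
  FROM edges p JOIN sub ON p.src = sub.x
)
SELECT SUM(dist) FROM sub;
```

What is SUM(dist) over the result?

Base: (n10, dist=0).
Iteration 1: edges from {n10} -> (n26, dist=1).
Iteration 2: edges from {n26} -> (n1, dist=2), (n22, dist=2).
Iteration 3: edges from {n1,n22} -> (n31, dist=3), (n6, dist=3).
Iteration 4: edges from {n31,n6} -> (n1, dist=4), (n25, dist=4), (n31, dist=4).
Iteration 5: edges from {n1,n25,n31} -> (n1, dist=5), (n15, dist=5).
Iteration 6: no outgoing edges from {n1,n15}; recursion stops.
SUM(dist) = 0 + 1 + 2 + 2 + 3 + 3 + 4 + 4 + 4 + 5 + 5 = 33.

33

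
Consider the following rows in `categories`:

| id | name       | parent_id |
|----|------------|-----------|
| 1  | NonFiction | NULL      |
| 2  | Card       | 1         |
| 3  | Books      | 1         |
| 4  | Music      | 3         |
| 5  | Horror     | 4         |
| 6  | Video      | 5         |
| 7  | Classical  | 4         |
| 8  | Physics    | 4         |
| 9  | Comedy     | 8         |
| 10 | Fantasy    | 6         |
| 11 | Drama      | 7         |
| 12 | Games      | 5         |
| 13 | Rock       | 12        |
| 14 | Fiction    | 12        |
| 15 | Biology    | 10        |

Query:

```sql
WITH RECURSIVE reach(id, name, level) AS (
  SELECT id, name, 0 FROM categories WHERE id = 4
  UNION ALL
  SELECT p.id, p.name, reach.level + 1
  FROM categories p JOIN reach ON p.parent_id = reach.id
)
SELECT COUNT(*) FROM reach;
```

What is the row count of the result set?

Base: id=4 (Music) at level 0.
Iteration 1: rows with parent_id in {4} -> Horror (id 5, level 1), Classical (id 7, level 1), Physics (id 8, level 1).
Iteration 2: rows with parent_id in {5,7,8} -> Video (id 6, level 2), Comedy (id 9, level 2), Drama (id 11, level 2), Games (id 12, level 2).
Iteration 3: rows with parent_id in {6,9,11,12} -> Fantasy (id 10, level 3), Rock (id 13, level 3), Fiction (id 14, level 3).
Iteration 4: rows with parent_id in {10,13,14} -> Biology (id 15, level 4).
Iteration 5: no rows with parent_id in {15}; recursion stops.
Total rows emitted: 12.

12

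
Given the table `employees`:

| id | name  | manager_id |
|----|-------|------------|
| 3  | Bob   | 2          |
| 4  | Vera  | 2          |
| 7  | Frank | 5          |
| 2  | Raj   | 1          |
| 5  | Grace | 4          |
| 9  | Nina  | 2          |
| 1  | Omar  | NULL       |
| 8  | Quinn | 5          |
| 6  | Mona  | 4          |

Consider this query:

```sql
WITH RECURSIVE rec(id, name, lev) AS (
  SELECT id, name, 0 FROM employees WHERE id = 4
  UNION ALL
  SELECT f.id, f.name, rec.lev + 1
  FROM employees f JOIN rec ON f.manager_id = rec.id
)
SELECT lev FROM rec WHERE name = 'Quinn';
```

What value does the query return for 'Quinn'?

Base: id=4 (Vera) at lev 0.
Iteration 1: rows with manager_id in {4} -> Grace (id 5, lev 1), Mona (id 6, lev 1).
Iteration 2: rows with manager_id in {5,6} -> Frank (id 7, lev 2), Quinn (id 8, lev 2).
Iteration 3: no rows with manager_id in {7,8}; recursion stops.

2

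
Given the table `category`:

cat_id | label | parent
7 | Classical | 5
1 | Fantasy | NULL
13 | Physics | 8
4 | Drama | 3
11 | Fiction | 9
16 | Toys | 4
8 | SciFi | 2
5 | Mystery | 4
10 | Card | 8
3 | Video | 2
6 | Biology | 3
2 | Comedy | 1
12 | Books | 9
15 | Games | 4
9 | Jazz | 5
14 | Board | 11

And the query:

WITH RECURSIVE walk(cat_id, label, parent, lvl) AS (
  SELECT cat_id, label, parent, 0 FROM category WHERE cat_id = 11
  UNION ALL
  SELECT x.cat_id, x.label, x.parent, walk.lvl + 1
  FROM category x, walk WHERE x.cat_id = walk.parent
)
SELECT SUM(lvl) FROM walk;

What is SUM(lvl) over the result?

21

Base: cat_id=11 (Fiction), parent=9, lvl 0.
Iteration 1: join on cat_id=9 -> Jazz (id 9, parent=5, lvl 1).
Iteration 2: join on cat_id=5 -> Mystery (id 5, parent=4, lvl 2).
Iteration 3: join on cat_id=4 -> Drama (id 4, parent=3, lvl 3).
Iteration 4: join on cat_id=3 -> Video (id 3, parent=2, lvl 4).
Iteration 5: join on cat_id=2 -> Comedy (id 2, parent=1, lvl 5).
Iteration 6: join on cat_id=1 -> Fantasy (id 1, parent=NULL, lvl 6).
Iteration 7: parent is NULL; no match; recursion stops.
SUM(lvl) = 0 + 1 + 2 + 3 + 4 + 5 + 6 = 21.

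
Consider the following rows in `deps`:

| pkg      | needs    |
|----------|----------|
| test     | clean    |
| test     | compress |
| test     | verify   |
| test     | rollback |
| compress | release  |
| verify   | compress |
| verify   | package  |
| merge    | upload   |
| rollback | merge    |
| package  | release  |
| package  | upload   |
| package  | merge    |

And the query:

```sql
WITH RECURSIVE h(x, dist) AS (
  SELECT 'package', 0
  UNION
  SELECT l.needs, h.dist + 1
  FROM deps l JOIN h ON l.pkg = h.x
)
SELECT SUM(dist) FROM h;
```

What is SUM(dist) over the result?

Base: (package, dist=0).
Iteration 1: edges from {package} -> (merge, dist=1), (release, dist=1), (upload, dist=1).
Iteration 2: edges from {merge,release,upload} -> (upload, dist=2).
Iteration 3: no outgoing edges from {upload}; recursion stops.
SUM(dist) = 0 + 1 + 1 + 1 + 2 = 5.

5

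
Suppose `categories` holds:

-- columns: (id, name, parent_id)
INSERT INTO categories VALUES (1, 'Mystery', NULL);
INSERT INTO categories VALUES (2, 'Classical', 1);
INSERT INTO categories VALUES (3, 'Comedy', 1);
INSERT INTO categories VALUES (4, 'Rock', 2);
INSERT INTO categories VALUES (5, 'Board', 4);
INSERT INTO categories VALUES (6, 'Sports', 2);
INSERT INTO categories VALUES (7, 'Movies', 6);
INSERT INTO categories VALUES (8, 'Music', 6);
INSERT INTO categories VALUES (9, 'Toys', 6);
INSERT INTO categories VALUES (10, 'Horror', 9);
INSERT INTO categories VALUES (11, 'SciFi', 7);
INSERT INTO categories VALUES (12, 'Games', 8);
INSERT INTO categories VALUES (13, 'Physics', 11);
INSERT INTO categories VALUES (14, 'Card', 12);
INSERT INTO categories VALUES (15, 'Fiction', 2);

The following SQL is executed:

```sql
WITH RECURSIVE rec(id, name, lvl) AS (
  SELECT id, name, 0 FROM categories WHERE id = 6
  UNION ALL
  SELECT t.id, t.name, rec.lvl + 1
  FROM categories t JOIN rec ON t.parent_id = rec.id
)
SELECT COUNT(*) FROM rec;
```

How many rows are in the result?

Base: id=6 (Sports) at lvl 0.
Iteration 1: rows with parent_id in {6} -> Movies (id 7, lvl 1), Music (id 8, lvl 1), Toys (id 9, lvl 1).
Iteration 2: rows with parent_id in {7,8,9} -> Horror (id 10, lvl 2), SciFi (id 11, lvl 2), Games (id 12, lvl 2).
Iteration 3: rows with parent_id in {10,11,12} -> Physics (id 13, lvl 3), Card (id 14, lvl 3).
Iteration 4: no rows with parent_id in {13,14}; recursion stops.
Total rows emitted: 9.

9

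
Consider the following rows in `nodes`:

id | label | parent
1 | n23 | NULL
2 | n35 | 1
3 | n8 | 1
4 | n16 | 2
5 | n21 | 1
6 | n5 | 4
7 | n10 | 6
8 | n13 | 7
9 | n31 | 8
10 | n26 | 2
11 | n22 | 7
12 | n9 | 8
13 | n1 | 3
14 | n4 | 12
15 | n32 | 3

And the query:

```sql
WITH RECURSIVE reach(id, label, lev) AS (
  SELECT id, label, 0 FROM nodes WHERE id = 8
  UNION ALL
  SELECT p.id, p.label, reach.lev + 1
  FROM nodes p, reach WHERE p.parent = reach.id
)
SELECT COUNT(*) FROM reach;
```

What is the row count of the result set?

Base: id=8 (n13) at lev 0.
Iteration 1: rows with parent in {8} -> n31 (id 9, lev 1), n9 (id 12, lev 1).
Iteration 2: rows with parent in {9,12} -> n4 (id 14, lev 2).
Iteration 3: no rows with parent in {14}; recursion stops.
Total rows emitted: 4.

4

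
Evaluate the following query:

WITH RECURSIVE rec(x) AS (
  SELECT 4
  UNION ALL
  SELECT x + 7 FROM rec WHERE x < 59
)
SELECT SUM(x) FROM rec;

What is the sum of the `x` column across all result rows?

Base: x=4.
Iteration 1: 4 < 59 holds -> x = 4 + 7 = 11.
Iteration 2: 11 < 59 holds -> x = 11 + 7 = 18.
Iteration 3: 18 < 59 holds -> x = 18 + 7 = 25.
Iteration 4: 25 < 59 holds -> x = 25 + 7 = 32.
Iteration 5: 32 < 59 holds -> x = 32 + 7 = 39.
Iteration 6: 39 < 59 holds -> x = 39 + 7 = 46.
Iteration 7: 46 < 59 holds -> x = 46 + 7 = 53.
Iteration 8: 53 < 59 holds -> x = 53 + 7 = 60.
Iteration 9: 60 < 59 fails; recursion stops.
SUM(x) = 4 + 11 + 18 + 25 + 32 + 39 + 46 + 53 + 60 = 288.

288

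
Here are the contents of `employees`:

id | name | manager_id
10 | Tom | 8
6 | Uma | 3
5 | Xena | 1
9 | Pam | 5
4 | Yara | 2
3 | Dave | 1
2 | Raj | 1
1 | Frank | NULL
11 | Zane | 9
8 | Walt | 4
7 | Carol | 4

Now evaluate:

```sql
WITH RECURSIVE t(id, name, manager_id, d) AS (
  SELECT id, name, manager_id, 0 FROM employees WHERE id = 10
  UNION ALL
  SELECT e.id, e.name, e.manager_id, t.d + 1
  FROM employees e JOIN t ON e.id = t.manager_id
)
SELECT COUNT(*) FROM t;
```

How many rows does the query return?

Base: id=10 (Tom), manager_id=8, d 0.
Iteration 1: join on id=8 -> Walt (id 8, manager_id=4, d 1).
Iteration 2: join on id=4 -> Yara (id 4, manager_id=2, d 2).
Iteration 3: join on id=2 -> Raj (id 2, manager_id=1, d 3).
Iteration 4: join on id=1 -> Frank (id 1, manager_id=NULL, d 4).
Iteration 5: manager_id is NULL; no match; recursion stops.
Total rows emitted: 5.

5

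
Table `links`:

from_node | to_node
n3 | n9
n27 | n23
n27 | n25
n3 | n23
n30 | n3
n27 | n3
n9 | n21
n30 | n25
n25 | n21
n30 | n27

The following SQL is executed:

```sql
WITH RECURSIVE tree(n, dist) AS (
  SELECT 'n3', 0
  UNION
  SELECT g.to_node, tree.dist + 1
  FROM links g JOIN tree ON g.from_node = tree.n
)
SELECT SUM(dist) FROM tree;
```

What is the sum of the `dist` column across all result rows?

Base: (n3, dist=0).
Iteration 1: edges from {n3} -> (n23, dist=1), (n9, dist=1).
Iteration 2: edges from {n23,n9} -> (n21, dist=2).
Iteration 3: no outgoing edges from {n21}; recursion stops.
SUM(dist) = 0 + 1 + 1 + 2 = 4.

4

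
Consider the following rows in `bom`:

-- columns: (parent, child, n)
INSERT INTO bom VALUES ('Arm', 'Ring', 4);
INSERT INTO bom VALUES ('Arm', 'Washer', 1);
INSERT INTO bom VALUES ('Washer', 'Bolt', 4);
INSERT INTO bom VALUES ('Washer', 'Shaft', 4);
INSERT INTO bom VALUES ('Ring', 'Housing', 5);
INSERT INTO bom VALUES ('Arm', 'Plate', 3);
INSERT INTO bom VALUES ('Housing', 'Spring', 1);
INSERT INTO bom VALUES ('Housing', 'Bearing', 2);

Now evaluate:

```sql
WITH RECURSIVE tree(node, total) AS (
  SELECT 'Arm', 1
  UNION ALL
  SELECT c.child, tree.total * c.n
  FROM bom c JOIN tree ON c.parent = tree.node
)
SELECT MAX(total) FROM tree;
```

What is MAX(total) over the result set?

40

Base: (Arm, total=1).
Iteration 1: components of {Arm} -> Plate = 1*3 = 3, Ring = 1*4 = 4, Washer = 1*1 = 1.
Iteration 2: components of {Plate,Ring,Washer} -> Bolt = 1*4 = 4, Housing = 4*5 = 20, Shaft = 1*4 = 4.
Iteration 3: components of {Bolt,Housing,Shaft} -> Bearing = 20*2 = 40, Spring = 20*1 = 20.
Iteration 4: no further components; recursion stops.
total values: 1, 4, 1, 3, 20, 4, 4, 20, 40; the maximum is 40.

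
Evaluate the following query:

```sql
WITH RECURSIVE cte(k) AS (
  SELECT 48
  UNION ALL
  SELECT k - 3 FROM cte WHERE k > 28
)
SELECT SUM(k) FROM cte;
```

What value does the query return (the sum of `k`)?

Base: k=48.
Iteration 1: 48 > 28 holds -> k = 48 - 3 = 45.
Iteration 2: 45 > 28 holds -> k = 45 - 3 = 42.
Iteration 3: 42 > 28 holds -> k = 42 - 3 = 39.
Iteration 4: 39 > 28 holds -> k = 39 - 3 = 36.
Iteration 5: 36 > 28 holds -> k = 36 - 3 = 33.
Iteration 6: 33 > 28 holds -> k = 33 - 3 = 30.
Iteration 7: 30 > 28 holds -> k = 30 - 3 = 27.
Iteration 8: 27 > 28 fails; recursion stops.
SUM(k) = 48 + 45 + 42 + 39 + 36 + 33 + 30 + 27 = 300.

300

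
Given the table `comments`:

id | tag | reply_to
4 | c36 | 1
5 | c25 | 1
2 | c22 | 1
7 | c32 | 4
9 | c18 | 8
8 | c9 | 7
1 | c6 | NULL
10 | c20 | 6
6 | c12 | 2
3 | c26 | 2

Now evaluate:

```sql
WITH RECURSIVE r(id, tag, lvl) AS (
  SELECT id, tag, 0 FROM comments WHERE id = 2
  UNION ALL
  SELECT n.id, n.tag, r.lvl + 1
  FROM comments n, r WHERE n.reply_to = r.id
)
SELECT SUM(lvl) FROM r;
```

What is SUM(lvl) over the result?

Base: id=2 (c22) at lvl 0.
Iteration 1: rows with reply_to in {2} -> c26 (id 3, lvl 1), c12 (id 6, lvl 1).
Iteration 2: rows with reply_to in {3,6} -> c20 (id 10, lvl 2).
Iteration 3: no rows with reply_to in {10}; recursion stops.
SUM(lvl) = 0 + 1 + 1 + 2 = 4.

4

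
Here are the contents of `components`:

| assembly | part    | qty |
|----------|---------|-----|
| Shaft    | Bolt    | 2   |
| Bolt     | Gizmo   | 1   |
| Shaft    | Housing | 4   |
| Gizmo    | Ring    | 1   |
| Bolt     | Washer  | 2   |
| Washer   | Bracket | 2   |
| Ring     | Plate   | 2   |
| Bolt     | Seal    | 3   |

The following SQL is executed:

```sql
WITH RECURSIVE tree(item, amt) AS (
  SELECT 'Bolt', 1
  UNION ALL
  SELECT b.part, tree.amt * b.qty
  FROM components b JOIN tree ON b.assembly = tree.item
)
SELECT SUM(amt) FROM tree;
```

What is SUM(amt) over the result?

14

Base: (Bolt, amt=1).
Iteration 1: components of {Bolt} -> Gizmo = 1*1 = 1, Seal = 1*3 = 3, Washer = 1*2 = 2.
Iteration 2: components of {Gizmo,Seal,Washer} -> Bracket = 2*2 = 4, Ring = 1*1 = 1.
Iteration 3: components of {Bracket,Ring} -> Plate = 1*2 = 2.
Iteration 4: no further components; recursion stops.
SUM(amt) = 1 + 1 + 2 + 3 + 1 + 4 + 2 = 14.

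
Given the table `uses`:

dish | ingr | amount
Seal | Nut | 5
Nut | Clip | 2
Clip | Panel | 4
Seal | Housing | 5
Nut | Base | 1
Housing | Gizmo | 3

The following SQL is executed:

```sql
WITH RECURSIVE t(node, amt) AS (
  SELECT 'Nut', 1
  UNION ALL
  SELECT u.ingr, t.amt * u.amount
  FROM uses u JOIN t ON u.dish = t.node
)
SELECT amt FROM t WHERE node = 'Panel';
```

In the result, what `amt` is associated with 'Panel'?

Base: (Nut, amt=1).
Iteration 1: components of {Nut} -> Base = 1*1 = 1, Clip = 1*2 = 2.
Iteration 2: components of {Base,Clip} -> Panel = 2*4 = 8.
Iteration 3: no further components; recursion stops.

8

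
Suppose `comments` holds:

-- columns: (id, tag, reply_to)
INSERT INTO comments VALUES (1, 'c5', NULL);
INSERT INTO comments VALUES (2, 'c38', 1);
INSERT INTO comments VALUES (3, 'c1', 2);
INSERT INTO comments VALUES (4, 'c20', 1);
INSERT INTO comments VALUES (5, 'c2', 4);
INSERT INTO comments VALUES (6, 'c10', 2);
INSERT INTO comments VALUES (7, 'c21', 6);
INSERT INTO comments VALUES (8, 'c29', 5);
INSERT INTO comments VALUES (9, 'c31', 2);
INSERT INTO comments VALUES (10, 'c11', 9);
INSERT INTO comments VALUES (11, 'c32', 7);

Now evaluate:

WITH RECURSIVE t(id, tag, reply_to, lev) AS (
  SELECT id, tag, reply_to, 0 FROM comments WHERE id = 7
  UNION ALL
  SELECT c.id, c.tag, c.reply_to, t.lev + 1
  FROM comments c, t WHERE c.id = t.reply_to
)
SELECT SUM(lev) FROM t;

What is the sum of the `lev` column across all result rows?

6

Base: id=7 (c21), reply_to=6, lev 0.
Iteration 1: join on id=6 -> c10 (id 6, reply_to=2, lev 1).
Iteration 2: join on id=2 -> c38 (id 2, reply_to=1, lev 2).
Iteration 3: join on id=1 -> c5 (id 1, reply_to=NULL, lev 3).
Iteration 4: reply_to is NULL; no match; recursion stops.
SUM(lev) = 0 + 1 + 2 + 3 = 6.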